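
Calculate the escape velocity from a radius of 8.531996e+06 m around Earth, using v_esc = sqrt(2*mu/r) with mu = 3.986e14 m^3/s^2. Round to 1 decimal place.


Step 1: 2*mu/r = 2 * 3.986e14 / 8.531996e+06 = 93436518.2543
Step 2: v_esc = sqrt(93436518.2543) = 9666.3 m/s

9666.3


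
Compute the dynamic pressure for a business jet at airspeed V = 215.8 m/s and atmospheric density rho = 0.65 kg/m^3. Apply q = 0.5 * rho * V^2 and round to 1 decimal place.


Step 1: V^2 = 215.8^2 = 46569.64
Step 2: q = 0.5 * 0.65 * 46569.64
Step 3: q = 15135.1 Pa

15135.1


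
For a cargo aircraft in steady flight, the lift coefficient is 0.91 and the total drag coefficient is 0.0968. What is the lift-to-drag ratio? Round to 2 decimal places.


Step 1: L/D = CL / CD = 0.91 / 0.0968
Step 2: L/D = 9.40

9.40


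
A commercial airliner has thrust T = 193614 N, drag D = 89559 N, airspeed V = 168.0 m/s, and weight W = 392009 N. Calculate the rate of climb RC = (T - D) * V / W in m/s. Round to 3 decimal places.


Step 1: Excess thrust = T - D = 193614 - 89559 = 104055 N
Step 2: Excess power = 104055 * 168.0 = 17481240.0 W
Step 3: RC = 17481240.0 / 392009 = 44.594 m/s

44.594


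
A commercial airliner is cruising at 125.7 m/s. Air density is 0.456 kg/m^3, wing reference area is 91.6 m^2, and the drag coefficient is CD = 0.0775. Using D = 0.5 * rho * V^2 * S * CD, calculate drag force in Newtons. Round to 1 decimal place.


Step 1: Dynamic pressure q = 0.5 * 0.456 * 125.7^2 = 3602.5117 Pa
Step 2: Drag D = q * S * CD = 3602.5117 * 91.6 * 0.0775
Step 3: D = 25574.2 N

25574.2


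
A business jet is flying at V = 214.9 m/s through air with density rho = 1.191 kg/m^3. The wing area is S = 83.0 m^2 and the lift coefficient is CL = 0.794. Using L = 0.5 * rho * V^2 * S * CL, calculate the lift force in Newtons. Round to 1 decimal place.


Step 1: Calculate dynamic pressure q = 0.5 * 1.191 * 214.9^2 = 0.5 * 1.191 * 46182.01 = 27501.387 Pa
Step 2: Multiply by wing area and lift coefficient: L = 27501.387 * 83.0 * 0.794
Step 3: L = 2282615.1173 * 0.794 = 1812396.4 N

1812396.4


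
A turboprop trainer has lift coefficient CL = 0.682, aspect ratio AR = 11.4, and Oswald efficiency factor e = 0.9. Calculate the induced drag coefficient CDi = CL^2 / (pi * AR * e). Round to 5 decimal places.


Step 1: CL^2 = 0.682^2 = 0.465124
Step 2: pi * AR * e = 3.14159 * 11.4 * 0.9 = 32.232741
Step 3: CDi = 0.465124 / 32.232741 = 0.01443

0.01443


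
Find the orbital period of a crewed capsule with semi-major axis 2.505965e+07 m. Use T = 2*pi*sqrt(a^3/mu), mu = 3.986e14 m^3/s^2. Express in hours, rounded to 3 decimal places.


Step 1: a^3 / mu = 1.573711e+22 / 3.986e14 = 3.948096e+07
Step 2: sqrt(3.948096e+07) = 6283.3877 s
Step 3: T = 2*pi * 6283.3877 = 39479.69 s
Step 4: T in hours = 39479.69 / 3600 = 10.967 hours

10.967


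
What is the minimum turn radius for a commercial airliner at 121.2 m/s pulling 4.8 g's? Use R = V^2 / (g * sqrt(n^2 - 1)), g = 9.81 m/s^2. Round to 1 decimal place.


Step 1: V^2 = 121.2^2 = 14689.44
Step 2: n^2 - 1 = 4.8^2 - 1 = 22.04
Step 3: sqrt(22.04) = 4.694678
Step 4: R = 14689.44 / (9.81 * 4.694678) = 319.0 m

319.0


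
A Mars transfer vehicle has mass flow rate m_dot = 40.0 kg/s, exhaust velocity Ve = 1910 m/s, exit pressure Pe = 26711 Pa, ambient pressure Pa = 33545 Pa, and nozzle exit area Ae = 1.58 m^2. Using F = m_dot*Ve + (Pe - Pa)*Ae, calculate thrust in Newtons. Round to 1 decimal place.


Step 1: Momentum thrust = m_dot * Ve = 40.0 * 1910 = 76400.0 N
Step 2: Pressure thrust = (Pe - Pa) * Ae = (26711 - 33545) * 1.58 = -10797.72 N
Step 3: Total thrust F = 76400.0 + -10797.72 = 65602.3 N

65602.3


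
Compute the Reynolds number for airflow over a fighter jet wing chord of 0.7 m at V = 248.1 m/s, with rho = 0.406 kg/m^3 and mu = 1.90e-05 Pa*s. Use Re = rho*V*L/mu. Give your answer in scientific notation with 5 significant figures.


Step 1: Numerator = rho * V * L = 0.406 * 248.1 * 0.7 = 70.51002
Step 2: Re = 70.51002 / 1.90e-05
Step 3: Re = 3.7111e+06

3.7111e+06


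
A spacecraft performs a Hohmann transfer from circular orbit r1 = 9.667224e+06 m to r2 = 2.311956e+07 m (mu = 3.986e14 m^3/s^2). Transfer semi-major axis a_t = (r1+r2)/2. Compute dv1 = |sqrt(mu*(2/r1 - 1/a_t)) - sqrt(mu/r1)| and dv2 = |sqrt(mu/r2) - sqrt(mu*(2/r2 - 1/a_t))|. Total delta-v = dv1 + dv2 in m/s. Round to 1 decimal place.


Step 1: Transfer semi-major axis a_t = (9.667224e+06 + 2.311956e+07) / 2 = 1.639339e+07 m
Step 2: v1 (circular at r1) = sqrt(mu/r1) = 6421.22 m/s
Step 3: v_t1 = sqrt(mu*(2/r1 - 1/a_t)) = 7625.58 m/s
Step 4: dv1 = |7625.58 - 6421.22| = 1204.36 m/s
Step 5: v2 (circular at r2) = 4152.21 m/s, v_t2 = 3188.57 m/s
Step 6: dv2 = |4152.21 - 3188.57| = 963.64 m/s
Step 7: Total delta-v = 1204.36 + 963.64 = 2168.0 m/s

2168.0


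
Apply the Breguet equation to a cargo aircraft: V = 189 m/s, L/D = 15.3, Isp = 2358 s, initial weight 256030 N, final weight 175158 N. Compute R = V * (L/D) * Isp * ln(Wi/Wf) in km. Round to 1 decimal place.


Step 1: Coefficient = V * (L/D) * Isp = 189 * 15.3 * 2358 = 6818628.6 m
Step 2: Wi/Wf = 256030 / 175158 = 1.461709
Step 3: ln(1.461709) = 0.379606
Step 4: R = 6818628.6 * 0.379606 = 2588393.7 m = 2588.4 km

2588.4


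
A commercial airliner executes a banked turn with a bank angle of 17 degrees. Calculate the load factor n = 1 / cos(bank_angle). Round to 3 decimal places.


Step 1: Convert 17 degrees to radians = 0.296706
Step 2: cos(17 deg) = 0.956305
Step 3: n = 1 / 0.956305 = 1.046

1.046


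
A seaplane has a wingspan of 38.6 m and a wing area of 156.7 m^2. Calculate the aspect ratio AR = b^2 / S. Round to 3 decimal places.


Step 1: b^2 = 38.6^2 = 1489.96
Step 2: AR = 1489.96 / 156.7 = 9.508

9.508


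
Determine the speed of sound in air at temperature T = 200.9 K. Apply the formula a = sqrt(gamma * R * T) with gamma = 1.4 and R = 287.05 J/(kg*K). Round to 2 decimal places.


Step 1: gamma * R * T = 1.4 * 287.05 * 200.9 = 80735.683
Step 2: a = sqrt(80735.683) = 284.14 m/s

284.14


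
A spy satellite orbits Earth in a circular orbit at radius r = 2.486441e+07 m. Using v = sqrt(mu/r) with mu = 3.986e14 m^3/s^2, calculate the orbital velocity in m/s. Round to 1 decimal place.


Step 1: mu / r = 3.986e14 / 2.486441e+07 = 16030945.4357
Step 2: v = sqrt(16030945.4357) = 4003.9 m/s

4003.9


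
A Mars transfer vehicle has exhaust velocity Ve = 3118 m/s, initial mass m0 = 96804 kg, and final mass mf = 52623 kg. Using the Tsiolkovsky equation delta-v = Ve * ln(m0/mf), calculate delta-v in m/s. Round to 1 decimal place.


Step 1: Mass ratio m0/mf = 96804 / 52623 = 1.839576
Step 2: ln(1.839576) = 0.609535
Step 3: delta-v = 3118 * 0.609535 = 1900.5 m/s

1900.5


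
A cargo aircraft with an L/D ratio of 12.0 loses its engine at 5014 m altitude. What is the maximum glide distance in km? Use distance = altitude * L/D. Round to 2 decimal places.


Step 1: Glide distance = altitude * L/D = 5014 * 12.0 = 60168.0 m
Step 2: Convert to km: 60168.0 / 1000 = 60.17 km

60.17


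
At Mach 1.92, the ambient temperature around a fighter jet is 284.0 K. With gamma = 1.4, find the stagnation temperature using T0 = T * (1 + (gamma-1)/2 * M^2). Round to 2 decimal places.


Step 1: (gamma-1)/2 = 0.2
Step 2: M^2 = 3.6864
Step 3: 1 + 0.2 * 3.6864 = 1.73728
Step 4: T0 = 284.0 * 1.73728 = 493.39 K

493.39


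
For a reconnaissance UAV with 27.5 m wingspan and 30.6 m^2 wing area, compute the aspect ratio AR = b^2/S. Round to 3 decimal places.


Step 1: b^2 = 27.5^2 = 756.25
Step 2: AR = 756.25 / 30.6 = 24.714

24.714


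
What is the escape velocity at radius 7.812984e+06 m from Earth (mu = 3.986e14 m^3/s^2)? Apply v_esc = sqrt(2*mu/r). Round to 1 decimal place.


Step 1: 2*mu/r = 2 * 3.986e14 / 7.812984e+06 = 102035278.7104
Step 2: v_esc = sqrt(102035278.7104) = 10101.3 m/s

10101.3


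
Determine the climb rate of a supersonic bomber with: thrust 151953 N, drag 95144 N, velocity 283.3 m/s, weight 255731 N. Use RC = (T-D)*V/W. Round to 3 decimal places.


Step 1: Excess thrust = T - D = 151953 - 95144 = 56809 N
Step 2: Excess power = 56809 * 283.3 = 16093989.7 W
Step 3: RC = 16093989.7 / 255731 = 62.933 m/s

62.933


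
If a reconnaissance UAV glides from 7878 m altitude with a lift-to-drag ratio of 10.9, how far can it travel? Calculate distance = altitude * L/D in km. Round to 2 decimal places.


Step 1: Glide distance = altitude * L/D = 7878 * 10.9 = 85870.2 m
Step 2: Convert to km: 85870.2 / 1000 = 85.87 km

85.87


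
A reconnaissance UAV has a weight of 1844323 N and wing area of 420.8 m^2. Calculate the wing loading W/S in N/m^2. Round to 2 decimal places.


Step 1: Wing loading = W / S = 1844323 / 420.8
Step 2: Wing loading = 4382.90 N/m^2

4382.90


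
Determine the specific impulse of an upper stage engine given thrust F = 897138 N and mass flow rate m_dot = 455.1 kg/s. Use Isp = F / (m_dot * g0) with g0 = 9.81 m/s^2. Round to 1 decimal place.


Step 1: m_dot * g0 = 455.1 * 9.81 = 4464.53
Step 2: Isp = 897138 / 4464.53 = 200.9 s

200.9


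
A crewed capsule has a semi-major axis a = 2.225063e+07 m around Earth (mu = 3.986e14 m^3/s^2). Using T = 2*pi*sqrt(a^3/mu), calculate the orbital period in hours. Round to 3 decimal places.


Step 1: a^3 / mu = 1.101608e+22 / 3.986e14 = 2.763692e+07
Step 2: sqrt(2.763692e+07) = 5257.0828 s
Step 3: T = 2*pi * 5257.0828 = 33031.23 s
Step 4: T in hours = 33031.23 / 3600 = 9.175 hours

9.175


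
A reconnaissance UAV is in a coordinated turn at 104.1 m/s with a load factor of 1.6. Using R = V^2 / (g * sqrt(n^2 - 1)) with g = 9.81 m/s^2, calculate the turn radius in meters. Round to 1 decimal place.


Step 1: V^2 = 104.1^2 = 10836.81
Step 2: n^2 - 1 = 1.6^2 - 1 = 1.56
Step 3: sqrt(1.56) = 1.249
Step 4: R = 10836.81 / (9.81 * 1.249) = 884.4 m

884.4


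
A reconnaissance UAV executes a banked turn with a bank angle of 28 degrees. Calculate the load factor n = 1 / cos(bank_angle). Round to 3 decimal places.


Step 1: Convert 28 degrees to radians = 0.488692
Step 2: cos(28 deg) = 0.882948
Step 3: n = 1 / 0.882948 = 1.133

1.133


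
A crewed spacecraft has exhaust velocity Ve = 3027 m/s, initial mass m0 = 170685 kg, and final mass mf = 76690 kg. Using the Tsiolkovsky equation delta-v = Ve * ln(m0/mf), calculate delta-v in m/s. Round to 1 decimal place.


Step 1: Mass ratio m0/mf = 170685 / 76690 = 2.225649
Step 2: ln(2.225649) = 0.800048
Step 3: delta-v = 3027 * 0.800048 = 2421.7 m/s

2421.7


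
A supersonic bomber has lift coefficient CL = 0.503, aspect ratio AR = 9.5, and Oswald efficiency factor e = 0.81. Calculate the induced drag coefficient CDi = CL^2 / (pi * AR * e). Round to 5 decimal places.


Step 1: CL^2 = 0.503^2 = 0.253009
Step 2: pi * AR * e = 3.14159 * 9.5 * 0.81 = 24.174555
Step 3: CDi = 0.253009 / 24.174555 = 0.01047

0.01047


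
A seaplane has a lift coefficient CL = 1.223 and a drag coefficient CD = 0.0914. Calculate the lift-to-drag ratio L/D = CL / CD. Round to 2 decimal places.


Step 1: L/D = CL / CD = 1.223 / 0.0914
Step 2: L/D = 13.38

13.38


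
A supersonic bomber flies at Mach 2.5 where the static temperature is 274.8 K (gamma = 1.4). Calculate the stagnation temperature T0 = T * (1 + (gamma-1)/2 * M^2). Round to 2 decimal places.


Step 1: (gamma-1)/2 = 0.2
Step 2: M^2 = 6.25
Step 3: 1 + 0.2 * 6.25 = 2.25
Step 4: T0 = 274.8 * 2.25 = 618.30 K

618.30


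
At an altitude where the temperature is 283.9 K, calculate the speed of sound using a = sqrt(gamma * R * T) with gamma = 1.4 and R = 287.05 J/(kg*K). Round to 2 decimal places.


Step 1: gamma * R * T = 1.4 * 287.05 * 283.9 = 114090.893
Step 2: a = sqrt(114090.893) = 337.77 m/s

337.77


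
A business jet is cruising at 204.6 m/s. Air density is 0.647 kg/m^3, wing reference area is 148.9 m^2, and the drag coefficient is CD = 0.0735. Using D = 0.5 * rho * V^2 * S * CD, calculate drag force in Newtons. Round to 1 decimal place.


Step 1: Dynamic pressure q = 0.5 * 0.647 * 204.6^2 = 13542.0853 Pa
Step 2: Drag D = q * S * CD = 13542.0853 * 148.9 * 0.0735
Step 3: D = 148206.6 N

148206.6


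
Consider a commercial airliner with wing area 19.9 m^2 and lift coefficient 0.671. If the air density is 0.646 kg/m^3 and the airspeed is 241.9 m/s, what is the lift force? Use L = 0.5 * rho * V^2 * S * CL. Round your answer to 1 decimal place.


Step 1: Calculate dynamic pressure q = 0.5 * 0.646 * 241.9^2 = 0.5 * 0.646 * 58515.61 = 18900.542 Pa
Step 2: Multiply by wing area and lift coefficient: L = 18900.542 * 19.9 * 0.671
Step 3: L = 376120.7864 * 0.671 = 252377.0 N

252377.0


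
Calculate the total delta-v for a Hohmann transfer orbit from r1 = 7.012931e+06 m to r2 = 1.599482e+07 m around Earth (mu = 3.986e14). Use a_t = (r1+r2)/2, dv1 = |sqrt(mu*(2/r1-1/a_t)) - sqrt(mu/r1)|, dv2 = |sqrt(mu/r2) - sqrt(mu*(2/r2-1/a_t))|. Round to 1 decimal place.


Step 1: Transfer semi-major axis a_t = (7.012931e+06 + 1.599482e+07) / 2 = 1.150388e+07 m
Step 2: v1 (circular at r1) = sqrt(mu/r1) = 7539.09 m/s
Step 3: v_t1 = sqrt(mu*(2/r1 - 1/a_t)) = 8889.69 m/s
Step 4: dv1 = |8889.69 - 7539.09| = 1350.6 m/s
Step 5: v2 (circular at r2) = 4992.05 m/s, v_t2 = 3897.68 m/s
Step 6: dv2 = |4992.05 - 3897.68| = 1094.37 m/s
Step 7: Total delta-v = 1350.6 + 1094.37 = 2445.0 m/s

2445.0


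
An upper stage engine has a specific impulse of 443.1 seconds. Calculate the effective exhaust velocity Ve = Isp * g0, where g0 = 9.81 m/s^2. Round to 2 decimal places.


Step 1: Ve = Isp * g0 = 443.1 * 9.81
Step 2: Ve = 4346.81 m/s

4346.81


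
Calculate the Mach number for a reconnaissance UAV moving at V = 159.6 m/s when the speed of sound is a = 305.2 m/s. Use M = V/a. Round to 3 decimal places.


Step 1: M = V / a = 159.6 / 305.2
Step 2: M = 0.523

0.523


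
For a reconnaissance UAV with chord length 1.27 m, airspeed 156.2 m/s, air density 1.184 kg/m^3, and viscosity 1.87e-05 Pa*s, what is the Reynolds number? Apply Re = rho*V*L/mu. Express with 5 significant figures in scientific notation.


Step 1: Numerator = rho * V * L = 1.184 * 156.2 * 1.27 = 234.874816
Step 2: Re = 234.874816 / 1.87e-05
Step 3: Re = 1.2560e+07

1.2560e+07


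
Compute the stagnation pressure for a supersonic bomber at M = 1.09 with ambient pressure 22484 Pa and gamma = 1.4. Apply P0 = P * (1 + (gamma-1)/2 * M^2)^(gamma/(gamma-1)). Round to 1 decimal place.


Step 1: (gamma-1)/2 * M^2 = 0.2 * 1.1881 = 0.23762
Step 2: 1 + 0.23762 = 1.23762
Step 3: Exponent gamma/(gamma-1) = 3.5
Step 4: P0 = 22484 * 1.23762^3.5 = 47416.5 Pa

47416.5


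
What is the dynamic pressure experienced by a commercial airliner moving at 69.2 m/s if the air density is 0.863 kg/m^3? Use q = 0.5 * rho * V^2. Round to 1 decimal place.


Step 1: V^2 = 69.2^2 = 4788.64
Step 2: q = 0.5 * 0.863 * 4788.64
Step 3: q = 2066.3 Pa

2066.3


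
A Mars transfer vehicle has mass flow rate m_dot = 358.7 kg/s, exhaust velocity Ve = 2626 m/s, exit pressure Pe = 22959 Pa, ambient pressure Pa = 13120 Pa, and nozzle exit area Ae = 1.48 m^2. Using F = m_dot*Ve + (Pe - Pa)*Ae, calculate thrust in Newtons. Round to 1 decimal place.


Step 1: Momentum thrust = m_dot * Ve = 358.7 * 2626 = 941946.2 N
Step 2: Pressure thrust = (Pe - Pa) * Ae = (22959 - 13120) * 1.48 = 14561.72 N
Step 3: Total thrust F = 941946.2 + 14561.72 = 956507.9 N

956507.9


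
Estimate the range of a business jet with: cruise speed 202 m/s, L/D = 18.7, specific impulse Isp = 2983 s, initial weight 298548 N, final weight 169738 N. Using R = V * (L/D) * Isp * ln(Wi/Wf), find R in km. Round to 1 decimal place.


Step 1: Coefficient = V * (L/D) * Isp = 202 * 18.7 * 2983 = 11267984.2 m
Step 2: Wi/Wf = 298548 / 169738 = 1.758875
Step 3: ln(1.758875) = 0.564675
Step 4: R = 11267984.2 * 0.564675 = 6362745.1 m = 6362.7 km

6362.7


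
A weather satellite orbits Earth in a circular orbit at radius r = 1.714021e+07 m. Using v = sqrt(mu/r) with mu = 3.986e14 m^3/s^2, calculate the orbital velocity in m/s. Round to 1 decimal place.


Step 1: mu / r = 3.986e14 / 1.714021e+07 = 23255257.666
Step 2: v = sqrt(23255257.666) = 4822.4 m/s

4822.4


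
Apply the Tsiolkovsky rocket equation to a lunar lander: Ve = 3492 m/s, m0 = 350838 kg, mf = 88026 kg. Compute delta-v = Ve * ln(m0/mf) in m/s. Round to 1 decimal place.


Step 1: Mass ratio m0/mf = 350838 / 88026 = 3.985618
Step 2: ln(3.985618) = 1.382692
Step 3: delta-v = 3492 * 1.382692 = 4828.4 m/s

4828.4


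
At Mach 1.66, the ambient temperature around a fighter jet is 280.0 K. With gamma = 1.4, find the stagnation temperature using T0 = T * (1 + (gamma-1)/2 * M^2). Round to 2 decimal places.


Step 1: (gamma-1)/2 = 0.2
Step 2: M^2 = 2.7556
Step 3: 1 + 0.2 * 2.7556 = 1.55112
Step 4: T0 = 280.0 * 1.55112 = 434.31 K

434.31


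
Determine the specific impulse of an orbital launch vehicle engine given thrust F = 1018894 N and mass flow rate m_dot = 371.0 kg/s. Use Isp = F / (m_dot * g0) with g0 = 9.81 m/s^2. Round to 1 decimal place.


Step 1: m_dot * g0 = 371.0 * 9.81 = 3639.51
Step 2: Isp = 1018894 / 3639.51 = 280.0 s

280.0


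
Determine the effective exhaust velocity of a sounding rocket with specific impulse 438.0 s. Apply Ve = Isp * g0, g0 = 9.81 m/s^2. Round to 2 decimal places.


Step 1: Ve = Isp * g0 = 438.0 * 9.81
Step 2: Ve = 4296.78 m/s

4296.78


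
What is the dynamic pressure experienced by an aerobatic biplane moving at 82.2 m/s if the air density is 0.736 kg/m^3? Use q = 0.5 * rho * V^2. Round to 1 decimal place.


Step 1: V^2 = 82.2^2 = 6756.84
Step 2: q = 0.5 * 0.736 * 6756.84
Step 3: q = 2486.5 Pa

2486.5


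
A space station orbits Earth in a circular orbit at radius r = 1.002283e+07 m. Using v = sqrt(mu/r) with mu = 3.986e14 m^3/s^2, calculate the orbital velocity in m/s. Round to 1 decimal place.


Step 1: mu / r = 3.986e14 / 1.002283e+07 = 39769206.9006
Step 2: v = sqrt(39769206.9006) = 6306.3 m/s

6306.3


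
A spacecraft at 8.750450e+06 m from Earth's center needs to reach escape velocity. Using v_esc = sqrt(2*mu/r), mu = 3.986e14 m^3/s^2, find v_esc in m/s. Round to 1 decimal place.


Step 1: 2*mu/r = 2 * 3.986e14 / 8.750450e+06 = 91103886.0859
Step 2: v_esc = sqrt(91103886.0859) = 9544.8 m/s

9544.8


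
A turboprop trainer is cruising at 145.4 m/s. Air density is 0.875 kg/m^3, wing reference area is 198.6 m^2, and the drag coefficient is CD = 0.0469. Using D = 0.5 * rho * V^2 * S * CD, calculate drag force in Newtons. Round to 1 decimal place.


Step 1: Dynamic pressure q = 0.5 * 0.875 * 145.4^2 = 9249.2575 Pa
Step 2: Drag D = q * S * CD = 9249.2575 * 198.6 * 0.0469
Step 3: D = 86150.7 N

86150.7


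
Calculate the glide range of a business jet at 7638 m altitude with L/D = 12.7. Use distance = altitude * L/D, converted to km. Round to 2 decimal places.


Step 1: Glide distance = altitude * L/D = 7638 * 12.7 = 97002.6 m
Step 2: Convert to km: 97002.6 / 1000 = 97.00 km

97.00


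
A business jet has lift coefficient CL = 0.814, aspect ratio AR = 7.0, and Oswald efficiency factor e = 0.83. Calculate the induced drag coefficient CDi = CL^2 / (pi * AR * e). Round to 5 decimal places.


Step 1: CL^2 = 0.814^2 = 0.662596
Step 2: pi * AR * e = 3.14159 * 7.0 * 0.83 = 18.252653
Step 3: CDi = 0.662596 / 18.252653 = 0.03630

0.03630


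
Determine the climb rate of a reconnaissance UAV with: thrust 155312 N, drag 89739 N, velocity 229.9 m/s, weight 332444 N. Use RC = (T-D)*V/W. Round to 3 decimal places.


Step 1: Excess thrust = T - D = 155312 - 89739 = 65573 N
Step 2: Excess power = 65573 * 229.9 = 15075232.7 W
Step 3: RC = 15075232.7 / 332444 = 45.347 m/s

45.347


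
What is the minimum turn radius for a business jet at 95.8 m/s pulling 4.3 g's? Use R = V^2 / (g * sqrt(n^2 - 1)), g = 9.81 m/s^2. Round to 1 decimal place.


Step 1: V^2 = 95.8^2 = 9177.64
Step 2: n^2 - 1 = 4.3^2 - 1 = 17.49
Step 3: sqrt(17.49) = 4.182105
Step 4: R = 9177.64 / (9.81 * 4.182105) = 223.7 m

223.7


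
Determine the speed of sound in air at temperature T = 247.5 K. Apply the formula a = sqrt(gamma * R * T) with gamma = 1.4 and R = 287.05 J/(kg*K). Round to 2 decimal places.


Step 1: gamma * R * T = 1.4 * 287.05 * 247.5 = 99462.825
Step 2: a = sqrt(99462.825) = 315.38 m/s

315.38


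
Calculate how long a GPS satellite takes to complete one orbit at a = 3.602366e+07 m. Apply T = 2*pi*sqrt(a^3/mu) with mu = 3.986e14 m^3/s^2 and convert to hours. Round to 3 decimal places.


Step 1: a^3 / mu = 4.674805e+22 / 3.986e14 = 1.172806e+08
Step 2: sqrt(1.172806e+08) = 10829.6172 s
Step 3: T = 2*pi * 10829.6172 = 68044.49 s
Step 4: T in hours = 68044.49 / 3600 = 18.901 hours

18.901


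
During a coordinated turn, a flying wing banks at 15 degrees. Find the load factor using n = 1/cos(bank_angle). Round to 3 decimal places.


Step 1: Convert 15 degrees to radians = 0.261799
Step 2: cos(15 deg) = 0.965926
Step 3: n = 1 / 0.965926 = 1.035

1.035


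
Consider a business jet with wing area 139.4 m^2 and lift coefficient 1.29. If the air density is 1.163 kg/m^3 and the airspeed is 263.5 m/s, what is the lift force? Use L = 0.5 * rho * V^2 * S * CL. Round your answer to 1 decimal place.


Step 1: Calculate dynamic pressure q = 0.5 * 1.163 * 263.5^2 = 0.5 * 1.163 * 69432.25 = 40374.8534 Pa
Step 2: Multiply by wing area and lift coefficient: L = 40374.8534 * 139.4 * 1.29
Step 3: L = 5628254.5605 * 1.29 = 7260448.4 N

7260448.4


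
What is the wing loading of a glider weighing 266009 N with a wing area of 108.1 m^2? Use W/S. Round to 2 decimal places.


Step 1: Wing loading = W / S = 266009 / 108.1
Step 2: Wing loading = 2460.77 N/m^2

2460.77


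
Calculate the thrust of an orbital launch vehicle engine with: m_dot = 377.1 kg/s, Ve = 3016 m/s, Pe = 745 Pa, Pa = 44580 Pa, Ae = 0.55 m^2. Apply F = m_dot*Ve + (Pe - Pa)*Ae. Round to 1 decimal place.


Step 1: Momentum thrust = m_dot * Ve = 377.1 * 3016 = 1137333.6 N
Step 2: Pressure thrust = (Pe - Pa) * Ae = (745 - 44580) * 0.55 = -24109.25 N
Step 3: Total thrust F = 1137333.6 + -24109.25 = 1113224.4 N

1113224.4


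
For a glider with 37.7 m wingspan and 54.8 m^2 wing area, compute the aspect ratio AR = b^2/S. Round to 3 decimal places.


Step 1: b^2 = 37.7^2 = 1421.29
Step 2: AR = 1421.29 / 54.8 = 25.936

25.936


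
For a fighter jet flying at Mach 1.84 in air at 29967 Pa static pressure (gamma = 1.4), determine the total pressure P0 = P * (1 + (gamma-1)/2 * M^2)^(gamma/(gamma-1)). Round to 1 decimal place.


Step 1: (gamma-1)/2 * M^2 = 0.2 * 3.3856 = 0.67712
Step 2: 1 + 0.67712 = 1.67712
Step 3: Exponent gamma/(gamma-1) = 3.5
Step 4: P0 = 29967 * 1.67712^3.5 = 183070.2 Pa

183070.2


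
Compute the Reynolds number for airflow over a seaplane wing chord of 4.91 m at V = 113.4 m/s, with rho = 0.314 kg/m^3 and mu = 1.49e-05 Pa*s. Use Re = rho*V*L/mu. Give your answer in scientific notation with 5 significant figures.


Step 1: Numerator = rho * V * L = 0.314 * 113.4 * 4.91 = 174.833316
Step 2: Re = 174.833316 / 1.49e-05
Step 3: Re = 1.1734e+07

1.1734e+07


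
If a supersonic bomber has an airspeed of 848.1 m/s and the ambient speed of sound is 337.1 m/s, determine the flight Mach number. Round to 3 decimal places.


Step 1: M = V / a = 848.1 / 337.1
Step 2: M = 2.516

2.516


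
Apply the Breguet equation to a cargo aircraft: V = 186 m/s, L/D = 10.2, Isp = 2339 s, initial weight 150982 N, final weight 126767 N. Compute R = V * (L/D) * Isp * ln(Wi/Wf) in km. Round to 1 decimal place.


Step 1: Coefficient = V * (L/D) * Isp = 186 * 10.2 * 2339 = 4437550.8 m
Step 2: Wi/Wf = 150982 / 126767 = 1.19102
Step 3: ln(1.19102) = 0.17481
Step 4: R = 4437550.8 * 0.17481 = 775727.7 m = 775.7 km

775.7


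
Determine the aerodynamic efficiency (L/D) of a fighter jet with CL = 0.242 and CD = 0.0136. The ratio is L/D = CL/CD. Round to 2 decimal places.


Step 1: L/D = CL / CD = 0.242 / 0.0136
Step 2: L/D = 17.79

17.79


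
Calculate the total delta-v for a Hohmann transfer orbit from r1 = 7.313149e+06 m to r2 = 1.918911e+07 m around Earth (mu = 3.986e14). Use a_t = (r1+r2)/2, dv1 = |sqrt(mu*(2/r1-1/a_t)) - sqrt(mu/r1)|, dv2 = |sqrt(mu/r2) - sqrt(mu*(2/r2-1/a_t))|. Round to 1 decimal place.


Step 1: Transfer semi-major axis a_t = (7.313149e+06 + 1.918911e+07) / 2 = 1.325113e+07 m
Step 2: v1 (circular at r1) = sqrt(mu/r1) = 7382.72 m/s
Step 3: v_t1 = sqrt(mu*(2/r1 - 1/a_t)) = 8884.18 m/s
Step 4: dv1 = |8884.18 - 7382.72| = 1501.46 m/s
Step 5: v2 (circular at r2) = 4557.65 m/s, v_t2 = 3385.84 m/s
Step 6: dv2 = |4557.65 - 3385.84| = 1171.81 m/s
Step 7: Total delta-v = 1501.46 + 1171.81 = 2673.3 m/s

2673.3


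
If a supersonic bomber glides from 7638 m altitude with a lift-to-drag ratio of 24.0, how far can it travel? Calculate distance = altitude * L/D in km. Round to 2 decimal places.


Step 1: Glide distance = altitude * L/D = 7638 * 24.0 = 183312.0 m
Step 2: Convert to km: 183312.0 / 1000 = 183.31 km

183.31


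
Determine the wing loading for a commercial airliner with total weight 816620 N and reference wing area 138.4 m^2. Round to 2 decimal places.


Step 1: Wing loading = W / S = 816620 / 138.4
Step 2: Wing loading = 5900.43 N/m^2

5900.43


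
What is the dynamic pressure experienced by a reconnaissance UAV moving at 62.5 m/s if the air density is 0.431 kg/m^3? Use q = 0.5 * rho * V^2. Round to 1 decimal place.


Step 1: V^2 = 62.5^2 = 3906.25
Step 2: q = 0.5 * 0.431 * 3906.25
Step 3: q = 841.8 Pa

841.8


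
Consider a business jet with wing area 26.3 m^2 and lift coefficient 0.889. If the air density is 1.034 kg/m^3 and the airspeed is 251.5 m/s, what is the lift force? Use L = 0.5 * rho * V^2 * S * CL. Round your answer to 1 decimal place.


Step 1: Calculate dynamic pressure q = 0.5 * 1.034 * 251.5^2 = 0.5 * 1.034 * 63252.25 = 32701.4133 Pa
Step 2: Multiply by wing area and lift coefficient: L = 32701.4133 * 26.3 * 0.889
Step 3: L = 860047.1685 * 0.889 = 764581.9 N

764581.9


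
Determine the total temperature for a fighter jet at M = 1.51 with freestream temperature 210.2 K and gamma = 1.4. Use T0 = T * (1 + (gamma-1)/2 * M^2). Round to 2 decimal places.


Step 1: (gamma-1)/2 = 0.2
Step 2: M^2 = 2.2801
Step 3: 1 + 0.2 * 2.2801 = 1.45602
Step 4: T0 = 210.2 * 1.45602 = 306.06 K

306.06


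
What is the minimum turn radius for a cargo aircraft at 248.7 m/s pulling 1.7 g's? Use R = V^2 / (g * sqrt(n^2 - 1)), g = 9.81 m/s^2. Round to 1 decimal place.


Step 1: V^2 = 248.7^2 = 61851.69
Step 2: n^2 - 1 = 1.7^2 - 1 = 1.89
Step 3: sqrt(1.89) = 1.374773
Step 4: R = 61851.69 / (9.81 * 1.374773) = 4586.2 m

4586.2


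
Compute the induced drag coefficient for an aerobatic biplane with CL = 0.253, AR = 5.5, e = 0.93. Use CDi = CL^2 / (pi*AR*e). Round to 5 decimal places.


Step 1: CL^2 = 0.253^2 = 0.064009
Step 2: pi * AR * e = 3.14159 * 5.5 * 0.93 = 16.069246
Step 3: CDi = 0.064009 / 16.069246 = 0.00398

0.00398


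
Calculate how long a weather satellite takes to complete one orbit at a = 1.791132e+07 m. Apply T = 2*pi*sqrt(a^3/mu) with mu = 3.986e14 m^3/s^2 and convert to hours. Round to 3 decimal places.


Step 1: a^3 / mu = 5.746227e+21 / 3.986e14 = 1.441602e+07
Step 2: sqrt(1.441602e+07) = 3796.8439 s
Step 3: T = 2*pi * 3796.8439 = 23856.27 s
Step 4: T in hours = 23856.27 / 3600 = 6.627 hours

6.627


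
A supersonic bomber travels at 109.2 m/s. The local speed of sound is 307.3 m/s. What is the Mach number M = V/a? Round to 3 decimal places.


Step 1: M = V / a = 109.2 / 307.3
Step 2: M = 0.355

0.355


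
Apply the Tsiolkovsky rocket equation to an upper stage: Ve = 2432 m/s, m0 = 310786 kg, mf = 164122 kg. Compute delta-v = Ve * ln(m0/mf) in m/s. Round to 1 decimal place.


Step 1: Mass ratio m0/mf = 310786 / 164122 = 1.893628
Step 2: ln(1.893628) = 0.638495
Step 3: delta-v = 2432 * 0.638495 = 1552.8 m/s

1552.8


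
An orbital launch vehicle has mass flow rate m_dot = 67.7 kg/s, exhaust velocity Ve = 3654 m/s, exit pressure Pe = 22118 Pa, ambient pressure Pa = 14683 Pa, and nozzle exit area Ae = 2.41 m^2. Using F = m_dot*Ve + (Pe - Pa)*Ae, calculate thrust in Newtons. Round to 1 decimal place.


Step 1: Momentum thrust = m_dot * Ve = 67.7 * 3654 = 247375.8 N
Step 2: Pressure thrust = (Pe - Pa) * Ae = (22118 - 14683) * 2.41 = 17918.35 N
Step 3: Total thrust F = 247375.8 + 17918.35 = 265294.2 N

265294.2


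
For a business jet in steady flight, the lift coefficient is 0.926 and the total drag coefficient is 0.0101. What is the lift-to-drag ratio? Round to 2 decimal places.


Step 1: L/D = CL / CD = 0.926 / 0.0101
Step 2: L/D = 91.68

91.68


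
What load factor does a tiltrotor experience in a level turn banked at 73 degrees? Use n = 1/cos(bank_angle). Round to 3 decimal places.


Step 1: Convert 73 degrees to radians = 1.27409
Step 2: cos(73 deg) = 0.292372
Step 3: n = 1 / 0.292372 = 3.420

3.420


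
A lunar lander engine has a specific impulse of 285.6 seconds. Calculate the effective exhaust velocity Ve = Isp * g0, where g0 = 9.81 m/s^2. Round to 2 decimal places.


Step 1: Ve = Isp * g0 = 285.6 * 9.81
Step 2: Ve = 2801.74 m/s

2801.74


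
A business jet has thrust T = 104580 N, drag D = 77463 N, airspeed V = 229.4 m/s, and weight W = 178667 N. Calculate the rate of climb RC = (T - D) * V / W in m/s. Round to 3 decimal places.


Step 1: Excess thrust = T - D = 104580 - 77463 = 27117 N
Step 2: Excess power = 27117 * 229.4 = 6220639.8 W
Step 3: RC = 6220639.8 / 178667 = 34.817 m/s

34.817


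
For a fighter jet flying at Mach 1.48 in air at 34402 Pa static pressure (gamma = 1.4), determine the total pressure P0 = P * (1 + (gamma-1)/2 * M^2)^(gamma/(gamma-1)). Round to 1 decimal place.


Step 1: (gamma-1)/2 * M^2 = 0.2 * 2.1904 = 0.43808
Step 2: 1 + 0.43808 = 1.43808
Step 3: Exponent gamma/(gamma-1) = 3.5
Step 4: P0 = 34402 * 1.43808^3.5 = 122694.3 Pa

122694.3


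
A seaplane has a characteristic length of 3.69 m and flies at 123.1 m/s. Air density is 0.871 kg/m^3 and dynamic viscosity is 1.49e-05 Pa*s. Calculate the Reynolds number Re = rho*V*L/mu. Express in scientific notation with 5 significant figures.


Step 1: Numerator = rho * V * L = 0.871 * 123.1 * 3.69 = 395.642169
Step 2: Re = 395.642169 / 1.49e-05
Step 3: Re = 2.6553e+07

2.6553e+07


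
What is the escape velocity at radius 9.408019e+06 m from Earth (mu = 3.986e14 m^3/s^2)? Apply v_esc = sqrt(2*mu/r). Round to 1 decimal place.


Step 1: 2*mu/r = 2 * 3.986e14 / 9.408019e+06 = 84736223.4281
Step 2: v_esc = sqrt(84736223.4281) = 9205.2 m/s

9205.2


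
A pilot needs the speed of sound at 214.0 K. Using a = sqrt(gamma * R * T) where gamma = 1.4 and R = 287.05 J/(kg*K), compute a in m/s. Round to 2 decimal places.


Step 1: gamma * R * T = 1.4 * 287.05 * 214.0 = 86000.18
Step 2: a = sqrt(86000.18) = 293.26 m/s

293.26


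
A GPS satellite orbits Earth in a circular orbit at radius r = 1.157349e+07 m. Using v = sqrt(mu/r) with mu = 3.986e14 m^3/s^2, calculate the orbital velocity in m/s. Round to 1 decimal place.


Step 1: mu / r = 3.986e14 / 1.157349e+07 = 34440778.0194
Step 2: v = sqrt(34440778.0194) = 5868.6 m/s

5868.6


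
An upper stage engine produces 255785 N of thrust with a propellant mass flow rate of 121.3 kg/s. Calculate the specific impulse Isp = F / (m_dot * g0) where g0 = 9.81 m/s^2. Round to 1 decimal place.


Step 1: m_dot * g0 = 121.3 * 9.81 = 1189.95
Step 2: Isp = 255785 / 1189.95 = 215.0 s

215.0


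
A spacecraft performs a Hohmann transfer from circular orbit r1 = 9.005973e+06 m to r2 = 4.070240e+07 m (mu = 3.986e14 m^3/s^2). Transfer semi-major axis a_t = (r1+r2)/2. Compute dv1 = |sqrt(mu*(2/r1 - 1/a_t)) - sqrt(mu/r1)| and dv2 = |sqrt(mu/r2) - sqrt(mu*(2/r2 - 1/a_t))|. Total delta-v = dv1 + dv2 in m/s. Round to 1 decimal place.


Step 1: Transfer semi-major axis a_t = (9.005973e+06 + 4.070240e+07) / 2 = 2.485419e+07 m
Step 2: v1 (circular at r1) = sqrt(mu/r1) = 6652.78 m/s
Step 3: v_t1 = sqrt(mu*(2/r1 - 1/a_t)) = 8513.61 m/s
Step 4: dv1 = |8513.61 - 6652.78| = 1860.82 m/s
Step 5: v2 (circular at r2) = 3129.38 m/s, v_t2 = 1883.75 m/s
Step 6: dv2 = |3129.38 - 1883.75| = 1245.63 m/s
Step 7: Total delta-v = 1860.82 + 1245.63 = 3106.5 m/s

3106.5


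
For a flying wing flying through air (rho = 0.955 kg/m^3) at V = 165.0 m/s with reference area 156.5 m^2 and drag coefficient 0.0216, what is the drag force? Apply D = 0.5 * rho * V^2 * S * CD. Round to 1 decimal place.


Step 1: Dynamic pressure q = 0.5 * 0.955 * 165.0^2 = 12999.9375 Pa
Step 2: Drag D = q * S * CD = 12999.9375 * 156.5 * 0.0216
Step 3: D = 43945.0 N

43945.0


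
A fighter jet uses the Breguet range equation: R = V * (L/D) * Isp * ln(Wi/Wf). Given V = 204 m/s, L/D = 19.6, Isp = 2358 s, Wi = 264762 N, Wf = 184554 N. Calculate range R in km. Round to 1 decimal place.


Step 1: Coefficient = V * (L/D) * Isp = 204 * 19.6 * 2358 = 9428227.2 m
Step 2: Wi/Wf = 264762 / 184554 = 1.434605
Step 3: ln(1.434605) = 0.360889
Step 4: R = 9428227.2 * 0.360889 = 3402545.4 m = 3402.5 km

3402.5


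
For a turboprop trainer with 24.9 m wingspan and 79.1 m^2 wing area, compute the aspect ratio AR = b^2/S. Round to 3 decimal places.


Step 1: b^2 = 24.9^2 = 620.01
Step 2: AR = 620.01 / 79.1 = 7.838

7.838


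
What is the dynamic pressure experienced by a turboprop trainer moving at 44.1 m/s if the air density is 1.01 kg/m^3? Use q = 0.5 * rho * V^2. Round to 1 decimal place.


Step 1: V^2 = 44.1^2 = 1944.81
Step 2: q = 0.5 * 1.01 * 1944.81
Step 3: q = 982.1 Pa

982.1


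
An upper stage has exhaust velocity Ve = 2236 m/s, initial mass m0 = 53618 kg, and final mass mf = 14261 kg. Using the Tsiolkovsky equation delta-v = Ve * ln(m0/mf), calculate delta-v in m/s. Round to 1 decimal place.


Step 1: Mass ratio m0/mf = 53618 / 14261 = 3.759764
Step 2: ln(3.759764) = 1.324356
Step 3: delta-v = 2236 * 1.324356 = 2961.3 m/s

2961.3


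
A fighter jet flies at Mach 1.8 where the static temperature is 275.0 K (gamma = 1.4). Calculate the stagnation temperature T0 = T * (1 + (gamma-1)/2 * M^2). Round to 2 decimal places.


Step 1: (gamma-1)/2 = 0.2
Step 2: M^2 = 3.24
Step 3: 1 + 0.2 * 3.24 = 1.648
Step 4: T0 = 275.0 * 1.648 = 453.20 K

453.20


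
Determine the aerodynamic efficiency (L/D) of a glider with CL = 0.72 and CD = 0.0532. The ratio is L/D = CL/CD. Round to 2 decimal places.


Step 1: L/D = CL / CD = 0.72 / 0.0532
Step 2: L/D = 13.53

13.53


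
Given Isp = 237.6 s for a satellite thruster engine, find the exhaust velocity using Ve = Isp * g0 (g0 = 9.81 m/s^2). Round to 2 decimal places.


Step 1: Ve = Isp * g0 = 237.6 * 9.81
Step 2: Ve = 2330.86 m/s

2330.86


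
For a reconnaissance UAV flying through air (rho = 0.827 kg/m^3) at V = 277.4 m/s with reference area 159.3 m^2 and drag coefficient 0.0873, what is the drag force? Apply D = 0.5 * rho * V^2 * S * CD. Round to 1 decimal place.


Step 1: Dynamic pressure q = 0.5 * 0.827 * 277.4^2 = 31819.1393 Pa
Step 2: Drag D = q * S * CD = 31819.1393 * 159.3 * 0.0873
Step 3: D = 442505.3 N

442505.3


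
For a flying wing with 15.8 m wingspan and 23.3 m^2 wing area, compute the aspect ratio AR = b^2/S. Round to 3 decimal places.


Step 1: b^2 = 15.8^2 = 249.64
Step 2: AR = 249.64 / 23.3 = 10.714

10.714


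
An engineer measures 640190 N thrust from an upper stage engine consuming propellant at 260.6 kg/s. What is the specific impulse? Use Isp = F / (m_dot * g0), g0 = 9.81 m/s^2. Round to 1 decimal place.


Step 1: m_dot * g0 = 260.6 * 9.81 = 2556.49
Step 2: Isp = 640190 / 2556.49 = 250.4 s

250.4


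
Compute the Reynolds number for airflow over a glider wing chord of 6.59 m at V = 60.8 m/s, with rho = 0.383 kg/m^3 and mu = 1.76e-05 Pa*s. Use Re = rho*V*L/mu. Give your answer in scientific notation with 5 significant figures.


Step 1: Numerator = rho * V * L = 0.383 * 60.8 * 6.59 = 153.457376
Step 2: Re = 153.457376 / 1.76e-05
Step 3: Re = 8.7192e+06

8.7192e+06


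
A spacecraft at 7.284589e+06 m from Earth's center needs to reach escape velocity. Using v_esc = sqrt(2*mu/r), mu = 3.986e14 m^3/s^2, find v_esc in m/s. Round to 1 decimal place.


Step 1: 2*mu/r = 2 * 3.986e14 / 7.284589e+06 = 109436510.4195
Step 2: v_esc = sqrt(109436510.4195) = 10461.2 m/s

10461.2


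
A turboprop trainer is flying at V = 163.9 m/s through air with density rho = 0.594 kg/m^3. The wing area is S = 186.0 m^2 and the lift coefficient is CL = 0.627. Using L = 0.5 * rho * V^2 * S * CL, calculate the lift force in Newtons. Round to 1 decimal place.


Step 1: Calculate dynamic pressure q = 0.5 * 0.594 * 163.9^2 = 0.5 * 0.594 * 26863.21 = 7978.3734 Pa
Step 2: Multiply by wing area and lift coefficient: L = 7978.3734 * 186.0 * 0.627
Step 3: L = 1483977.4468 * 0.627 = 930453.9 N

930453.9


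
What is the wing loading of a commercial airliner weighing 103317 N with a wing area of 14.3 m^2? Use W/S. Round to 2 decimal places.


Step 1: Wing loading = W / S = 103317 / 14.3
Step 2: Wing loading = 7224.97 N/m^2

7224.97


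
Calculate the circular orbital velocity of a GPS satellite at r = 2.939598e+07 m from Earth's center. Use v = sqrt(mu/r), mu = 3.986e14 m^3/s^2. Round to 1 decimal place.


Step 1: mu / r = 3.986e14 / 2.939598e+07 = 13559677.2076
Step 2: v = sqrt(13559677.2076) = 3682.3 m/s

3682.3


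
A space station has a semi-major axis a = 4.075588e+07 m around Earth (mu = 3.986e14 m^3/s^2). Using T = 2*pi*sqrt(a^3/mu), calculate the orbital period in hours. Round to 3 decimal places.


Step 1: a^3 / mu = 6.769722e+22 / 3.986e14 = 1.698375e+08
Step 2: sqrt(1.698375e+08) = 13032.1709 s
Step 3: T = 2*pi * 13032.1709 = 81883.54 s
Step 4: T in hours = 81883.54 / 3600 = 22.745 hours

22.745


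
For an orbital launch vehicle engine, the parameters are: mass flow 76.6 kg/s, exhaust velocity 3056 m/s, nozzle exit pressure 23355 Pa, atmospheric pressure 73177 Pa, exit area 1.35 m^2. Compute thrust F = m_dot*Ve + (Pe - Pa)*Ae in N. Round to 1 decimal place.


Step 1: Momentum thrust = m_dot * Ve = 76.6 * 3056 = 234089.6 N
Step 2: Pressure thrust = (Pe - Pa) * Ae = (23355 - 73177) * 1.35 = -67259.70 N
Step 3: Total thrust F = 234089.6 + -67259.70 = 166829.9 N

166829.9


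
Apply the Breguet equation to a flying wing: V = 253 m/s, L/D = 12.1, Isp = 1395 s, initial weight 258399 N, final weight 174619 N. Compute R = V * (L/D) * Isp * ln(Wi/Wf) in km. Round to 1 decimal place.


Step 1: Coefficient = V * (L/D) * Isp = 253 * 12.1 * 1395 = 4270513.5 m
Step 2: Wi/Wf = 258399 / 174619 = 1.479787
Step 3: ln(1.479787) = 0.391898
Step 4: R = 4270513.5 * 0.391898 = 1673607.6 m = 1673.6 km

1673.6


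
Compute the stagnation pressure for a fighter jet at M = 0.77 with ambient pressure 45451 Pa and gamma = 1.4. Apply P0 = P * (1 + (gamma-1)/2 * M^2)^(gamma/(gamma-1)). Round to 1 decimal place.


Step 1: (gamma-1)/2 * M^2 = 0.2 * 0.5929 = 0.11858
Step 2: 1 + 0.11858 = 1.11858
Step 3: Exponent gamma/(gamma-1) = 3.5
Step 4: P0 = 45451 * 1.11858^3.5 = 67278.8 Pa

67278.8


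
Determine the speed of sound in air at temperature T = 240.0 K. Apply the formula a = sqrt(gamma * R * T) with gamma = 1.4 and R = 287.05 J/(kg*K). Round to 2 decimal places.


Step 1: gamma * R * T = 1.4 * 287.05 * 240.0 = 96448.8
Step 2: a = sqrt(96448.8) = 310.56 m/s

310.56


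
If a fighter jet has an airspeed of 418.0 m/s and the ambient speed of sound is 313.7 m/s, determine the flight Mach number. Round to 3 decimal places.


Step 1: M = V / a = 418.0 / 313.7
Step 2: M = 1.332

1.332


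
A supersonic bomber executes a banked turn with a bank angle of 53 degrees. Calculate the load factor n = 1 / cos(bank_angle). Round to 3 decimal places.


Step 1: Convert 53 degrees to radians = 0.925025
Step 2: cos(53 deg) = 0.601815
Step 3: n = 1 / 0.601815 = 1.662

1.662


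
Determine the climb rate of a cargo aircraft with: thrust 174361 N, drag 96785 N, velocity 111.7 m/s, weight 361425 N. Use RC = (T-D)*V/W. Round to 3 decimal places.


Step 1: Excess thrust = T - D = 174361 - 96785 = 77576 N
Step 2: Excess power = 77576 * 111.7 = 8665239.2 W
Step 3: RC = 8665239.2 / 361425 = 23.975 m/s

23.975
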